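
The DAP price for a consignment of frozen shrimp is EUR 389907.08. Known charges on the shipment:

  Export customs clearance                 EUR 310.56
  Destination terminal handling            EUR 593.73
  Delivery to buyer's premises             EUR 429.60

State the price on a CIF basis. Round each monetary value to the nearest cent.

CIF price: EUR 388883.75

Not relevant to the conversion: export clearance — on the seller under both DAP and CIF; already in the DAP price and stays in the CIF price.
From DAP to CIF, the seller no longer bears: destination terminal, delivery.
CIF price = 389907.08 − 593.73 − 429.60 = 388883.75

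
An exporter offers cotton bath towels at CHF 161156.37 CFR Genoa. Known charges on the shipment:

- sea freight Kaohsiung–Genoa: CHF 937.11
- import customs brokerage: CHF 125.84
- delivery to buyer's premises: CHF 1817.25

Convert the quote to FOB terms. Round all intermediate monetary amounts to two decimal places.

Not relevant to the conversion: brokerage, delivery — on the buyer under both terms; not part of either seller's price.
From CFR to FOB, the seller no longer bears: freight.
FOB price = 161156.37 − 937.11 = 160219.26

FOB price: CHF 160219.26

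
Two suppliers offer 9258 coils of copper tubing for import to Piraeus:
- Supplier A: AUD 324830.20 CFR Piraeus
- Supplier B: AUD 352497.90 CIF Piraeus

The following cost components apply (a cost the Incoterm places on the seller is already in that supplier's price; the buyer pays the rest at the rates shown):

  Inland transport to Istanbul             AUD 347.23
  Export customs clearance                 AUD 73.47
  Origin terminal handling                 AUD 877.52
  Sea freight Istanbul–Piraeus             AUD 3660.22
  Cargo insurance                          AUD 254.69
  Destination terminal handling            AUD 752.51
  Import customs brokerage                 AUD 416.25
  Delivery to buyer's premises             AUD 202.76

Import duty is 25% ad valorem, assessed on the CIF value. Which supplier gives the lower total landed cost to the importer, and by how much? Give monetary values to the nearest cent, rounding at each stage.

Supplier A (CFR):
CIF value = CFR price + insurance = 324830.20 + 254.69 = 325084.89
Import duty = 325084.89 × 25% = 81271.22
Buyer bears (A): 254.69 + 752.51 + 416.25 + 202.76 = 1626.21
Landed cost (A) = invoice 324830.20 + 1626.21 + duty 81271.22 = 407727.63
Supplier B (CIF):
The CIF price already equals the CIF value: 352497.90
Import duty = 352497.90 × 25% = 88124.48
Buyer bears (B): 752.51 + 416.25 + 202.76 = 1371.52
Landed cost (B) = invoice 352497.90 + 1371.52 + duty 88124.48 = 441993.90
Difference = |407727.63 − 441993.90| = 34266.27

Supplier A is cheaper by AUD 34266.27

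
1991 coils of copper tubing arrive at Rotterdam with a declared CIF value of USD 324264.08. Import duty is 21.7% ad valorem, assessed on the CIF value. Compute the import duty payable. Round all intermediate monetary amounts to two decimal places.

Import duty = 324264.08 × 21.7% = 70365.31

Import duty: USD 70365.31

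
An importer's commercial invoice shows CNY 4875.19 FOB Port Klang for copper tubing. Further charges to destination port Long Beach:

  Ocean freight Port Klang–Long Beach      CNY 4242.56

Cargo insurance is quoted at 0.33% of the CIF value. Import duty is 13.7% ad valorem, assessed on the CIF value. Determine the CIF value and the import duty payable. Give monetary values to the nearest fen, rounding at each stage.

CIF value: CNY 9147.94; import duty: CNY 1253.27

Let C be the CIF value. C = FOB price + freight + 0.33% × C
C − 0.33% × C = 4875.19 + 4242.56
0.9967 × C = 9117.75
C = 9117.75 / 0.9967 = 9147.94
Insurance premium = 0.33% × 9147.94 = 30.19
Import duty = 9147.94 × 13.7% = 1253.27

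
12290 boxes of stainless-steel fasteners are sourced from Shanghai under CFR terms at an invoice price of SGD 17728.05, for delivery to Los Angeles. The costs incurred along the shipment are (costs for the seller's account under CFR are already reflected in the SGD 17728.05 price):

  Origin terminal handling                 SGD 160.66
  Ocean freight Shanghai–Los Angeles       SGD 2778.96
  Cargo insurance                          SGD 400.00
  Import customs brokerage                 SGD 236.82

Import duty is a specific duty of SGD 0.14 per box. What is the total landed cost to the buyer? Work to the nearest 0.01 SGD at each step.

CFR: the seller pays costs through ocean freight to the destination port, but not insurance.
Already in the invoice (seller's account under CFR): origin terminal, freight — exclude.
CIF value = CFR price + insurance = 17728.05 + 400.00 = 18128.05
Import duty = 12290 × 0.14 = 1720.60
Buyer bears: insurance 400.00 + brokerage 236.82 + duty 1720.60 = 2357.42
Landed cost = invoice 17728.05 + 2357.42 = 20085.47

Total landed cost: SGD 20085.47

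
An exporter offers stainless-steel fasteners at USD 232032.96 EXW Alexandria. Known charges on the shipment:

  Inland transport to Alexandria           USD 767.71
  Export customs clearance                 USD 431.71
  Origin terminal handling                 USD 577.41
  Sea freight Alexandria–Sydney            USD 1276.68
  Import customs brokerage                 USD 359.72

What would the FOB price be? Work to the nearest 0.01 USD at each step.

Not relevant to the conversion: freight, brokerage — on the buyer under both terms; not part of either seller's price.
From EXW to FOB, the seller additionally bears: inland to port, export clearance, origin terminal.
FOB price = 232032.96 + 767.71 + 431.71 + 577.41 = 233809.79

FOB price: USD 233809.79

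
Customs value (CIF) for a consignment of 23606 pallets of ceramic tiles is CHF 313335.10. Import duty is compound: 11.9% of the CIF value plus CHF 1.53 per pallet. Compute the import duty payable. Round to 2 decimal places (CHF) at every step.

Ad valorem component: 313335.10 × 11.9% = 37286.88
Specific component: 23606 × 1.53 = 36117.18
Import duty = 37286.88 + 36117.18 = 73404.06

Import duty: CHF 73404.06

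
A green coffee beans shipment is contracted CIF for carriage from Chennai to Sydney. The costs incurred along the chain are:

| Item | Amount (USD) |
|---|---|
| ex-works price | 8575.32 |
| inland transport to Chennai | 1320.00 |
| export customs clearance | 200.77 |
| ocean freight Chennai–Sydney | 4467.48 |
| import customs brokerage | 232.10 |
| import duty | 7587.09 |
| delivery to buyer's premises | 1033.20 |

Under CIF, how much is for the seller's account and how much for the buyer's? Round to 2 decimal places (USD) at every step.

CIF: the seller pays costs through ocean freight and marine insurance to the destination port.
Seller's account: goods 8575.32 + inland to port 1320.00 + export clearance 200.77 + freight 4467.48 = 14563.57
Buyer's account: brokerage 232.10 + duty 7587.09 + delivery 1033.20 = 8852.39

Seller: USD 14563.57; buyer: USD 8852.39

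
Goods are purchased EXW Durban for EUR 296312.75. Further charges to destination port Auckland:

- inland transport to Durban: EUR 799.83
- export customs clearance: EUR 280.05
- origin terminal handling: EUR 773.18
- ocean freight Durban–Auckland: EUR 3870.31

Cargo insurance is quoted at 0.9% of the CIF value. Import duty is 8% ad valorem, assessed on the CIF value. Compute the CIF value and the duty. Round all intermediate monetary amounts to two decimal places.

Let C be the CIF value. C = EXW price + pre-shipment costs + freight + 0.9% × C
C − 0.9% × C = 296312.75 + 799.83 + 280.05 + 773.18 + 3870.31
0.991 × C = 302036.12
C = 302036.12 / 0.991 = 304779.13
Insurance premium = 0.9% × 304779.13 = 2743.01
Import duty = 304779.13 × 8% = 24382.33

CIF value: EUR 304779.13; import duty: EUR 24382.33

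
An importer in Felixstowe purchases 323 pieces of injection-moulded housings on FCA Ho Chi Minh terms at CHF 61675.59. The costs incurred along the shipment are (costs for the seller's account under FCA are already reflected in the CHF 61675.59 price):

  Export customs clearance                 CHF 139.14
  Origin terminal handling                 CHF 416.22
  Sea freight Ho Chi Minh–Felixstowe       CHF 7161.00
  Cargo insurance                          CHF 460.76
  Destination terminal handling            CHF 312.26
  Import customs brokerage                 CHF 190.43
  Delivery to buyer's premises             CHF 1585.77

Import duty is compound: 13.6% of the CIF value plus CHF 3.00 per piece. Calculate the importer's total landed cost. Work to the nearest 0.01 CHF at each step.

Total landed cost: CHF 82252.08

FCA: the seller delivers export-cleared goods to the carrier; the buyer bears costs from that point.
Already in the invoice (seller's account under FCA): export clearance — exclude.
CIF value = FCA price + origin terminal + freight + insurance = 61675.59 + 416.22 + 7161.00 + 460.76 = 69713.57
Ad valorem component: 69713.57 × 13.6% = 9481.05
Specific component: 323 × 3.00 = 969.00
Import duty = 9481.05 + 969.00 = 10450.05
Buyer bears: origin terminal 416.22 + freight 7161.00 + insurance 460.76 + destination terminal 312.26 + brokerage 190.43 + delivery 1585.77 + duty 10450.05 = 20576.49
Landed cost = invoice 61675.59 + 20576.49 = 82252.08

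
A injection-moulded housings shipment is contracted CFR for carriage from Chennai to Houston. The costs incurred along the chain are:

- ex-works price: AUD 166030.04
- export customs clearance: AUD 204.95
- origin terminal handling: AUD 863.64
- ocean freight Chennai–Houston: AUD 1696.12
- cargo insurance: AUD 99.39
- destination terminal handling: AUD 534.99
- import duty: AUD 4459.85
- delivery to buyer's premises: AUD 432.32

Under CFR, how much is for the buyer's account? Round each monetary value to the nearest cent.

Buyer's account: AUD 5526.55

CFR: the seller pays costs through ocean freight to the destination port, but not insurance.
Seller's account: goods 166030.04 + export clearance 204.95 + origin terminal 863.64 + freight 1696.12 = 168794.75
Buyer's account: insurance 99.39 + destination terminal 534.99 + duty 4459.85 + delivery 432.32 = 5526.55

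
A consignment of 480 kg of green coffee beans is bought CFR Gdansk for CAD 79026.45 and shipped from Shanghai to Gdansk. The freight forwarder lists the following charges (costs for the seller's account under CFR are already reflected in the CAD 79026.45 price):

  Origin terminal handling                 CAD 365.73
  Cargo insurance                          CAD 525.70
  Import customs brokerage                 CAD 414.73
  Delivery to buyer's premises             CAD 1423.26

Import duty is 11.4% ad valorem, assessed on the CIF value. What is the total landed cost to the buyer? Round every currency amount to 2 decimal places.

Total landed cost: CAD 90459.09

CFR: the seller pays costs through ocean freight to the destination port, but not insurance.
Already in the invoice (seller's account under CFR): origin terminal — exclude.
CIF value = CFR price + insurance = 79026.45 + 525.70 = 79552.15
Import duty = 79552.15 × 11.4% = 9068.95
Buyer bears: insurance 525.70 + brokerage 414.73 + delivery 1423.26 + duty 9068.95 = 11432.64
Landed cost = invoice 79026.45 + 11432.64 = 90459.09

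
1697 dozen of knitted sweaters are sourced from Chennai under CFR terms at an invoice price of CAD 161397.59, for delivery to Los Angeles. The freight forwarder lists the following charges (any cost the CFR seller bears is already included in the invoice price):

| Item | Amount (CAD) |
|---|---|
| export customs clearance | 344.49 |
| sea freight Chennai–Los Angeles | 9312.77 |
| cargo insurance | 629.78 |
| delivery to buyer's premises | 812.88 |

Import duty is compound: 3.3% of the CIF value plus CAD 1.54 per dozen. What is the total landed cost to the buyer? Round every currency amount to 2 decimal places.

CFR: the seller pays costs through ocean freight to the destination port, but not insurance.
Already in the invoice (seller's account under CFR): export clearance, freight — exclude.
CIF value = CFR price + insurance = 161397.59 + 629.78 = 162027.37
Ad valorem component: 162027.37 × 3.3% = 5346.90
Specific component: 1697 × 1.54 = 2613.38
Import duty = 5346.90 + 2613.38 = 7960.28
Buyer bears: insurance 629.78 + delivery 812.88 + duty 7960.28 = 9402.94
Landed cost = invoice 161397.59 + 9402.94 = 170800.53

Total landed cost: CAD 170800.53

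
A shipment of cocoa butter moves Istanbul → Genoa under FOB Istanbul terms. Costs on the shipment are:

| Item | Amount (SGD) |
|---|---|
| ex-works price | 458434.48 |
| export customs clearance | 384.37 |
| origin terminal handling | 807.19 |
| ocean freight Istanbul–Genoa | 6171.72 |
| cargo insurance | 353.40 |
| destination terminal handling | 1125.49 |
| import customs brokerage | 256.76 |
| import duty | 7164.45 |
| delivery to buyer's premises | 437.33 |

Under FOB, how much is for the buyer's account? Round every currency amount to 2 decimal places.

Buyer's account: SGD 15509.15

FOB: the seller bears costs until goods are on board at the origin port; the buyer bears freight, insurance and all costs thereafter.
Seller's account: goods 458434.48 + export clearance 384.37 + origin terminal 807.19 = 459626.04
Buyer's account: freight 6171.72 + insurance 353.40 + destination terminal 1125.49 + brokerage 256.76 + duty 7164.45 + delivery 437.33 = 15509.15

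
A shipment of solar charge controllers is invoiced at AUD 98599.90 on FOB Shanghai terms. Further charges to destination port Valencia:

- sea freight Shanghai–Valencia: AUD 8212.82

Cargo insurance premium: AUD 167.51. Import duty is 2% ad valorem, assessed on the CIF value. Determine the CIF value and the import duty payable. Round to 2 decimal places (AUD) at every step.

CIF value: AUD 106980.23; import duty: AUD 2139.60

CIF = FOB price + freight + insurance
CIF = 98599.90 + 8212.82 + 167.51 = 106980.23
Import duty = 106980.23 × 2% = 2139.60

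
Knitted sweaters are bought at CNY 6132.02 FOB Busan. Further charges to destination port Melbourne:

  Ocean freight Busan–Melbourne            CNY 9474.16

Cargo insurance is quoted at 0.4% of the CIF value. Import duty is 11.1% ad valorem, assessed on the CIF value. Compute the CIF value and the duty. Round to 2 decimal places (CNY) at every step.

CIF value: CNY 15668.86; import duty: CNY 1739.24

Let C be the CIF value. C = FOB price + freight + 0.4% × C
C − 0.4% × C = 6132.02 + 9474.16
0.996 × C = 15606.18
C = 15606.18 / 0.996 = 15668.86
Insurance premium = 0.4% × 15668.86 = 62.68
Import duty = 15668.86 × 11.1% = 1739.24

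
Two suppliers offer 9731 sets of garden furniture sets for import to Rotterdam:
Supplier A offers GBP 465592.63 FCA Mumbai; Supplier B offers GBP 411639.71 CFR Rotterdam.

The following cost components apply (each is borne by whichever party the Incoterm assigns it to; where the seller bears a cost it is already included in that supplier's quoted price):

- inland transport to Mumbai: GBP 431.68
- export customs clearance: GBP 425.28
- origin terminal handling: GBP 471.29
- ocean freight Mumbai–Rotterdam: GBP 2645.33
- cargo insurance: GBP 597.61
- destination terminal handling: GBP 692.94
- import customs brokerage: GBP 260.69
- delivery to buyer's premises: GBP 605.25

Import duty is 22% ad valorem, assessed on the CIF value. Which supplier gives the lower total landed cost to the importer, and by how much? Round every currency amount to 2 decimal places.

Supplier A (FCA):
CIF value = FCA price + origin terminal + freight + insurance = 465592.63 + 471.29 + 2645.33 + 597.61 = 469306.86
Import duty = 469306.86 × 22% = 103247.51
Buyer bears (A): 471.29 + 2645.33 + 597.61 + 692.94 + 260.69 + 605.25 = 5273.11
Landed cost (A) = invoice 465592.63 + 5273.11 + duty 103247.51 = 574113.25
Supplier B (CFR):
CIF value = CFR price + insurance = 411639.71 + 597.61 = 412237.32
Import duty = 412237.32 × 22% = 90692.21
Buyer bears (B): 597.61 + 692.94 + 260.69 + 605.25 = 2156.49
Landed cost (B) = invoice 411639.71 + 2156.49 + duty 90692.21 = 504488.41
Difference = |574113.25 − 504488.41| = 69624.84

Supplier B is cheaper by GBP 69624.84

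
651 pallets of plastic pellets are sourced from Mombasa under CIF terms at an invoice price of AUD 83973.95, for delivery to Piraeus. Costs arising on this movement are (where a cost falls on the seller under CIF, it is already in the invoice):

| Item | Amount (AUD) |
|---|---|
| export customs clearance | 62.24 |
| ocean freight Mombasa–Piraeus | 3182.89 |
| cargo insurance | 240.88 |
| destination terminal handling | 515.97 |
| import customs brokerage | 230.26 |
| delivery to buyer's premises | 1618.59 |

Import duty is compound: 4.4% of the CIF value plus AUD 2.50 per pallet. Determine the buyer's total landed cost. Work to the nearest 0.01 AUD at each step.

CIF: the seller pays costs through ocean freight and marine insurance to the destination port.
Already in the invoice (seller's account under CIF): export clearance, freight, insurance — exclude.
The CIF price already equals the CIF value: 83973.95
Ad valorem component: 83973.95 × 4.4% = 3694.85
Specific component: 651 × 2.50 = 1627.50
Import duty = 3694.85 + 1627.50 = 5322.35
Buyer bears: destination terminal 515.97 + brokerage 230.26 + delivery 1618.59 + duty 5322.35 = 7687.17
Landed cost = invoice 83973.95 + 7687.17 = 91661.12

Total landed cost: AUD 91661.12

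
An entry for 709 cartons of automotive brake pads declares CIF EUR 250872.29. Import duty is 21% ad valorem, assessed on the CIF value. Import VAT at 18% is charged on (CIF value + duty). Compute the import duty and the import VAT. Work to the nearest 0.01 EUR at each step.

Import duty: EUR 52683.18; import VAT: EUR 54639.98

Import duty = 250872.29 × 21% = 52683.18
VAT base = CIF + duty = 250872.29 + 52683.18 = 303555.47
Import VAT = 303555.47 × 18% = 54639.98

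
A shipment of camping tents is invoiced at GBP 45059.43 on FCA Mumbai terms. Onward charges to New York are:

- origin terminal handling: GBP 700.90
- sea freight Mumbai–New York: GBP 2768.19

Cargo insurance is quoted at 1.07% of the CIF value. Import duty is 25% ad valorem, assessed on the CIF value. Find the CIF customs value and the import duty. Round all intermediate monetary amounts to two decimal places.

CIF value: GBP 49053.39; import duty: GBP 12263.35

Let C be the CIF value. C = FCA price + pre-shipment costs + freight + 1.07% × C
C − 1.07% × C = 45059.43 + 700.90 + 2768.19
0.9893 × C = 48528.52
C = 48528.52 / 0.9893 = 49053.39
Insurance premium = 1.07% × 49053.39 = 524.87
Import duty = 49053.39 × 25% = 12263.35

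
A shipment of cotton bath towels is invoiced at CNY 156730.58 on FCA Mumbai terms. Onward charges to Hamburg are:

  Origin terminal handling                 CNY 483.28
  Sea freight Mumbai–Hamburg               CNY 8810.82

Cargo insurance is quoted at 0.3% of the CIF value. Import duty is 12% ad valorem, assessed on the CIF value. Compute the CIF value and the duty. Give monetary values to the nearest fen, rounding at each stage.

Let C be the CIF value. C = FCA price + pre-shipment costs + freight + 0.3% × C
C − 0.3% × C = 156730.58 + 483.28 + 8810.82
0.997 × C = 166024.68
C = 166024.68 / 0.997 = 166524.25
Insurance premium = 0.3% × 166524.25 = 499.57
Import duty = 166524.25 × 12% = 19982.91

CIF value: CNY 166524.25; import duty: CNY 19982.91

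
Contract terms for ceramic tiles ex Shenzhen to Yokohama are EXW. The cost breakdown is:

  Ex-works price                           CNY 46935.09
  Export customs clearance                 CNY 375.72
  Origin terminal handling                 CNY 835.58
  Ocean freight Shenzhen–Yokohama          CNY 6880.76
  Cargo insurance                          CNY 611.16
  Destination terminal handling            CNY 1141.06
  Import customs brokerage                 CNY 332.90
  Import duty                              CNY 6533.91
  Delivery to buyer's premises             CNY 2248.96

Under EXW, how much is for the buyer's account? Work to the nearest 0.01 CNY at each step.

Buyer's account: CNY 18960.05

EXW: the seller makes goods available at their premises; the buyer bears all onward costs.
Seller's account: goods 46935.09 = 46935.09
Buyer's account: export clearance 375.72 + origin terminal 835.58 + freight 6880.76 + insurance 611.16 + destination terminal 1141.06 + brokerage 332.90 + duty 6533.91 + delivery 2248.96 = 18960.05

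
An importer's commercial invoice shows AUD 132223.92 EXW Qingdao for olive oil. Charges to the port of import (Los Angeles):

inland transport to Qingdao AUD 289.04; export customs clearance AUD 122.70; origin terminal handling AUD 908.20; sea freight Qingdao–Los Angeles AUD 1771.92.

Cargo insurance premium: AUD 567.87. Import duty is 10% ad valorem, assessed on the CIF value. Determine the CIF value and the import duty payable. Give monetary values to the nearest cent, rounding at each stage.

CIF value: AUD 135883.65; import duty: AUD 13588.37

CIF = EXW price + pre-shipment costs + freight + insurance
CIF = 132223.92 + 289.04 + 122.70 + 908.20 + 1771.92 + 567.87 = 135883.65
Import duty = 135883.65 × 10% = 13588.37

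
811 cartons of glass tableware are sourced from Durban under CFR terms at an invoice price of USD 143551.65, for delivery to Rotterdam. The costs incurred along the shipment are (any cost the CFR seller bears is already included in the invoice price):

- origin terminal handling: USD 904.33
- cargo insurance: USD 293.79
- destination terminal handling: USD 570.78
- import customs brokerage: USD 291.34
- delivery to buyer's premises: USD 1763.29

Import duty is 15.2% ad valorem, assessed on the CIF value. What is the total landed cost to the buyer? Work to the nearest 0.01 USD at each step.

CFR: the seller pays costs through ocean freight to the destination port, but not insurance.
Already in the invoice (seller's account under CFR): origin terminal — exclude.
CIF value = CFR price + insurance = 143551.65 + 293.79 = 143845.44
Import duty = 143845.44 × 15.2% = 21864.51
Buyer bears: insurance 293.79 + destination terminal 570.78 + brokerage 291.34 + delivery 1763.29 + duty 21864.51 = 24783.71
Landed cost = invoice 143551.65 + 24783.71 = 168335.36

Total landed cost: USD 168335.36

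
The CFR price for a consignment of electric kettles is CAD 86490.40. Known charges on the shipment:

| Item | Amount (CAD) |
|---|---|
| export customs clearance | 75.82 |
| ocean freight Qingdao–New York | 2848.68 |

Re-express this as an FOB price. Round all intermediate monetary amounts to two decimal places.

FOB price: CAD 83641.72

Not relevant to the conversion: export clearance — on the seller under both CFR and FOB; already in the CFR price and stays in the FOB price.
From CFR to FOB, the seller no longer bears: freight.
FOB price = 86490.40 − 2848.68 = 83641.72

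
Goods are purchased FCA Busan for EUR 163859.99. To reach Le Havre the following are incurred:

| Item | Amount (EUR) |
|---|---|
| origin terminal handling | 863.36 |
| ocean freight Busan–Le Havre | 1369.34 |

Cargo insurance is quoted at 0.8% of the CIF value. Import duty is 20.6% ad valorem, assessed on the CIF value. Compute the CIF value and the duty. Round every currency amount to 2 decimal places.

Let C be the CIF value. C = FCA price + pre-shipment costs + freight + 0.8% × C
C − 0.8% × C = 163859.99 + 863.36 + 1369.34
0.992 × C = 166092.69
C = 166092.69 / 0.992 = 167432.15
Insurance premium = 0.8% × 167432.15 = 1339.46
Import duty = 167432.15 × 20.6% = 34491.02

CIF value: EUR 167432.15; import duty: EUR 34491.02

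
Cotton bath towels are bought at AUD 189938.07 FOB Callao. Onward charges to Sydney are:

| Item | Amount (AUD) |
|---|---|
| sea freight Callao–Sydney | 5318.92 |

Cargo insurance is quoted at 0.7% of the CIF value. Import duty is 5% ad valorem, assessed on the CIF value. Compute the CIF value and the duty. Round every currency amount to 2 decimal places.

Let C be the CIF value. C = FOB price + freight + 0.7% × C
C − 0.7% × C = 189938.07 + 5318.92
0.993 × C = 195256.99
C = 195256.99 / 0.993 = 196633.42
Insurance premium = 0.7% × 196633.42 = 1376.43
Import duty = 196633.42 × 5% = 9831.67

CIF value: AUD 196633.42; import duty: AUD 9831.67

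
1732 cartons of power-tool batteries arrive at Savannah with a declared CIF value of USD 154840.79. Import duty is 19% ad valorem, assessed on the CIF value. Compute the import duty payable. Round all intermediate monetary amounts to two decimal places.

Import duty = 154840.79 × 19% = 29419.75

Import duty: USD 29419.75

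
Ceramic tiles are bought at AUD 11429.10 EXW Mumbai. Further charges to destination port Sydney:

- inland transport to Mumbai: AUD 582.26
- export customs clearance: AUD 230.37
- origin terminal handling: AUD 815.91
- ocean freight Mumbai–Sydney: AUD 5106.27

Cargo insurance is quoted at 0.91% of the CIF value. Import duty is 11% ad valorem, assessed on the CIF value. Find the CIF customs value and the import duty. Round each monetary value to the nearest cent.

Let C be the CIF value. C = EXW price + pre-shipment costs + freight + 0.91% × C
C − 0.91% × C = 11429.10 + 582.26 + 230.37 + 815.91 + 5106.27
0.9909 × C = 18163.91
C = 18163.91 / 0.9909 = 18330.72
Insurance premium = 0.91% × 18330.72 = 166.81
Import duty = 18330.72 × 11% = 2016.38

CIF value: AUD 18330.72; import duty: AUD 2016.38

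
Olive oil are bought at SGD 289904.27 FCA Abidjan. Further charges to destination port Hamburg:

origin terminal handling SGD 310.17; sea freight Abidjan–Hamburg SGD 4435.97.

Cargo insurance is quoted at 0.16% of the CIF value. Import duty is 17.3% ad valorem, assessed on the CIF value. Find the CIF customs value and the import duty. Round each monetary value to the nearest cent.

CIF value: SGD 295122.61; import duty: SGD 51056.21

Let C be the CIF value. C = FCA price + pre-shipment costs + freight + 0.16% × C
C − 0.16% × C = 289904.27 + 310.17 + 4435.97
0.9984 × C = 294650.41
C = 294650.41 / 0.9984 = 295122.61
Insurance premium = 0.16% × 295122.61 = 472.20
Import duty = 295122.61 × 17.3% = 51056.21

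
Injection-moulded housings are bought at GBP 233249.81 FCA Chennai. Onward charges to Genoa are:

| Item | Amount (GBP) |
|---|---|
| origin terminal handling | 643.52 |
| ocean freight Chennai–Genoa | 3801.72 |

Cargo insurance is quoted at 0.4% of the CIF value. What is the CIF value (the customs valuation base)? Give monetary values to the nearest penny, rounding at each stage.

Let C be the CIF value. C = FCA price + pre-shipment costs + freight + 0.4% × C
C − 0.4% × C = 233249.81 + 643.52 + 3801.72
0.996 × C = 237695.05
C = 237695.05 / 0.996 = 238649.65
Insurance premium = 0.4% × 238649.65 = 954.60

CIF value: GBP 238649.65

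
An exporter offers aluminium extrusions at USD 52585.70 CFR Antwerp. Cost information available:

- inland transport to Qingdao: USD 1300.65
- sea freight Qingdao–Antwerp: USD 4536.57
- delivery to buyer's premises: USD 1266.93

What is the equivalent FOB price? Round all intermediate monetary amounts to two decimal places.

Not relevant to the conversion: inland to port — on the seller under both CFR and FOB; already in the CFR price and stays in the FOB price. delivery — on the buyer under both terms; not part of either seller's price.
From CFR to FOB, the seller no longer bears: freight.
FOB price = 52585.70 − 4536.57 = 48049.13

FOB price: USD 48049.13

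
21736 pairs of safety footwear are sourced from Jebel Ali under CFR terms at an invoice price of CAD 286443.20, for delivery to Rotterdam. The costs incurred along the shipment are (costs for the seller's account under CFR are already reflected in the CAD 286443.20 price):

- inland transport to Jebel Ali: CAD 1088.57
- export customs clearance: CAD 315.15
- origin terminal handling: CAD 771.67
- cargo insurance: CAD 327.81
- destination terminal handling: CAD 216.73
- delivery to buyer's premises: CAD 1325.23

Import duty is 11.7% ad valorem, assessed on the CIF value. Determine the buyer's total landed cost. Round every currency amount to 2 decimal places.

CFR: the seller pays costs through ocean freight to the destination port, but not insurance.
Already in the invoice (seller's account under CFR): inland to port, export clearance, origin terminal — exclude.
CIF value = CFR price + insurance = 286443.20 + 327.81 = 286771.01
Import duty = 286771.01 × 11.7% = 33552.21
Buyer bears: insurance 327.81 + destination terminal 216.73 + delivery 1325.23 + duty 33552.21 = 35421.98
Landed cost = invoice 286443.20 + 35421.98 = 321865.18

Total landed cost: CAD 321865.18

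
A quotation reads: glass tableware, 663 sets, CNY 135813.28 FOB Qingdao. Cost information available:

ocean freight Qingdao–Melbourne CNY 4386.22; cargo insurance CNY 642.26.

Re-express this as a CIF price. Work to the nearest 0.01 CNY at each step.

CIF price: CNY 140841.76

From FOB to CIF, the seller additionally bears: freight, insurance.
CIF price = 135813.28 + 4386.22 + 642.26 = 140841.76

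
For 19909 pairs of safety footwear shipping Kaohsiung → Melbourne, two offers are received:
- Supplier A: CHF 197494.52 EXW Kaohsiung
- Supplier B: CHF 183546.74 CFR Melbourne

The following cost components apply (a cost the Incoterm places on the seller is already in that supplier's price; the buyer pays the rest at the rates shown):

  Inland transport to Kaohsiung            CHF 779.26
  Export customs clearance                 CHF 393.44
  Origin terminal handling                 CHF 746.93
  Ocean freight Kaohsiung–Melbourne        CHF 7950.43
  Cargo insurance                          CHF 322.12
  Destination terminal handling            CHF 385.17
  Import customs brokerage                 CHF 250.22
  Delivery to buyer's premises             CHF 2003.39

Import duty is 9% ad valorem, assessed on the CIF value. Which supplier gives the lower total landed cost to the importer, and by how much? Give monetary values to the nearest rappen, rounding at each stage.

Supplier A (EXW):
CIF value = EXW price + inland to port + export clearance + origin terminal + freight + insurance = 197494.52 + 779.26 + 393.44 + 746.93 + 7950.43 + 322.12 = 207686.70
Import duty = 207686.70 × 9% = 18691.80
Buyer bears (A): 779.26 + 393.44 + 746.93 + 7950.43 + 322.12 + 385.17 + 250.22 + 2003.39 = 12830.96
Landed cost (A) = invoice 197494.52 + 12830.96 + duty 18691.80 = 229017.28
Supplier B (CFR):
CIF value = CFR price + insurance = 183546.74 + 322.12 = 183868.86
Import duty = 183868.86 × 9% = 16548.20
Buyer bears (B): 322.12 + 385.17 + 250.22 + 2003.39 = 2960.90
Landed cost (B) = invoice 183546.74 + 2960.90 + duty 16548.20 = 203055.84
Difference = |229017.28 − 203055.84| = 25961.44

Supplier B is cheaper by CHF 25961.44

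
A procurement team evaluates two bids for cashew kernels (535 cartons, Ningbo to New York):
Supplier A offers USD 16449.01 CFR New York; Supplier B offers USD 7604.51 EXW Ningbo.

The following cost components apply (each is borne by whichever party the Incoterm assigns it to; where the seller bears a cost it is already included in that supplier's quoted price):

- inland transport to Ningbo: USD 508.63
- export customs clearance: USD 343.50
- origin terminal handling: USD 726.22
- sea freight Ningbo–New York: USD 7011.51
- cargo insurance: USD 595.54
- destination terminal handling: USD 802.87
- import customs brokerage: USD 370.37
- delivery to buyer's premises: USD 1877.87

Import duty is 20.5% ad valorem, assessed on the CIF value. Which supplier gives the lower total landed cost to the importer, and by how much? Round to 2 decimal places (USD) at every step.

Supplier A (CFR):
CIF value = CFR price + insurance = 16449.01 + 595.54 = 17044.55
Import duty = 17044.55 × 20.5% = 3494.13
Buyer bears (A): 595.54 + 802.87 + 370.37 + 1877.87 = 3646.65
Landed cost (A) = invoice 16449.01 + 3646.65 + duty 3494.13 = 23589.79
Supplier B (EXW):
CIF value = EXW price + inland to port + export clearance + origin terminal + freight + insurance = 7604.51 + 508.63 + 343.50 + 726.22 + 7011.51 + 595.54 = 16789.91
Import duty = 16789.91 × 20.5% = 3441.93
Buyer bears (B): 508.63 + 343.50 + 726.22 + 7011.51 + 595.54 + 802.87 + 370.37 + 1877.87 = 12236.51
Landed cost (B) = invoice 7604.51 + 12236.51 + duty 3441.93 = 23282.95
Difference = |23589.79 − 23282.95| = 306.84

Supplier B is cheaper by USD 306.84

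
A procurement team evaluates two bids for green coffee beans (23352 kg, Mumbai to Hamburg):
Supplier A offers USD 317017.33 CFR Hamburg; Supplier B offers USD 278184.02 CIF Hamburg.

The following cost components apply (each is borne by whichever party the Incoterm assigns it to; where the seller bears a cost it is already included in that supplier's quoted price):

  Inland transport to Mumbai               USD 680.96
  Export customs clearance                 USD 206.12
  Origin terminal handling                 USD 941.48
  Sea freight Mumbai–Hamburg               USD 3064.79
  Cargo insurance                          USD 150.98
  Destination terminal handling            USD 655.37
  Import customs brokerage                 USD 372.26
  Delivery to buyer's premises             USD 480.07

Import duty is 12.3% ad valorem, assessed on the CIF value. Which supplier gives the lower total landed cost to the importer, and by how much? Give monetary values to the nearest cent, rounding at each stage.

Supplier A (CFR):
CIF value = CFR price + insurance = 317017.33 + 150.98 = 317168.31
Import duty = 317168.31 × 12.3% = 39011.70
Buyer bears (A): 150.98 + 655.37 + 372.26 + 480.07 = 1658.68
Landed cost (A) = invoice 317017.33 + 1658.68 + duty 39011.70 = 357687.71
Supplier B (CIF):
The CIF price already equals the CIF value: 278184.02
Import duty = 278184.02 × 12.3% = 34216.63
Buyer bears (B): 655.37 + 372.26 + 480.07 = 1507.70
Landed cost (B) = invoice 278184.02 + 1507.70 + duty 34216.63 = 313908.35
Difference = |357687.71 − 313908.35| = 43779.36

Supplier B is cheaper by USD 43779.36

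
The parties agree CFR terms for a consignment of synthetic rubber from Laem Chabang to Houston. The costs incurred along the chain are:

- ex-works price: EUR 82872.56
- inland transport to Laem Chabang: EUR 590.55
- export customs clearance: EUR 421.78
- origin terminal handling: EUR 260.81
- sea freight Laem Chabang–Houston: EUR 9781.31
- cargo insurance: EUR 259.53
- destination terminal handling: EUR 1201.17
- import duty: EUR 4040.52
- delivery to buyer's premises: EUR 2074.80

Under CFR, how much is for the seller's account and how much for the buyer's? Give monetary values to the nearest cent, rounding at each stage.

CFR: the seller pays costs through ocean freight to the destination port, but not insurance.
Seller's account: goods 82872.56 + inland to port 590.55 + export clearance 421.78 + origin terminal 260.81 + freight 9781.31 = 93927.01
Buyer's account: insurance 259.53 + destination terminal 1201.17 + duty 4040.52 + delivery 2074.80 = 7576.02

Seller: EUR 93927.01; buyer: EUR 7576.02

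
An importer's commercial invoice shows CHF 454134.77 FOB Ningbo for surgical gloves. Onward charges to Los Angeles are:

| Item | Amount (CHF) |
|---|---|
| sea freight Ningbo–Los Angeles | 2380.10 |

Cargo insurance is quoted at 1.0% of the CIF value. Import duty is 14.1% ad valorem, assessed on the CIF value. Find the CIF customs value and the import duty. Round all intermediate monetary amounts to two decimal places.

Let C be the CIF value. C = FOB price + freight + 1.0% × C
C − 1.0% × C = 454134.77 + 2380.10
0.99 × C = 456514.87
C = 456514.87 / 0.99 = 461126.13
Insurance premium = 1.0% × 461126.13 = 4611.26
Import duty = 461126.13 × 14.1% = 65018.78

CIF value: CHF 461126.13; import duty: CHF 65018.78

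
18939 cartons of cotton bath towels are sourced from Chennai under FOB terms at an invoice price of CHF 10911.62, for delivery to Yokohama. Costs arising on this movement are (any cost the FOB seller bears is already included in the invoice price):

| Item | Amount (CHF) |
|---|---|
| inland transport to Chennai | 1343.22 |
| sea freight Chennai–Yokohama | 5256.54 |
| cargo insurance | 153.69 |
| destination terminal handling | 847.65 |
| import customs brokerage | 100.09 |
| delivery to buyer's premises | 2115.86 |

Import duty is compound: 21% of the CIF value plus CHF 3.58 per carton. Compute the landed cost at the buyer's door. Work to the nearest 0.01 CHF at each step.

Total landed cost: CHF 90614.66

FOB: the seller bears costs until goods are on board at the origin port; the buyer bears freight, insurance and all costs thereafter.
Already in the invoice (seller's account under FOB): inland to port — exclude.
CIF value = FOB price + freight + insurance = 10911.62 + 5256.54 + 153.69 = 16321.85
Ad valorem component: 16321.85 × 21% = 3427.59
Specific component: 18939 × 3.58 = 67801.62
Import duty = 3427.59 + 67801.62 = 71229.21
Buyer bears: freight 5256.54 + insurance 153.69 + destination terminal 847.65 + brokerage 100.09 + delivery 2115.86 + duty 71229.21 = 79703.04
Landed cost = invoice 10911.62 + 79703.04 = 90614.66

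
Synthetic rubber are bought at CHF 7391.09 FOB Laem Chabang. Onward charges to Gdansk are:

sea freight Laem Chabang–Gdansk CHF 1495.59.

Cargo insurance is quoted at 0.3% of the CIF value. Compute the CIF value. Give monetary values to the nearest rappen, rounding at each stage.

CIF value: CHF 8913.42

Let C be the CIF value. C = FOB price + freight + 0.3% × C
C − 0.3% × C = 7391.09 + 1495.59
0.997 × C = 8886.68
C = 8886.68 / 0.997 = 8913.42
Insurance premium = 0.3% × 8913.42 = 26.74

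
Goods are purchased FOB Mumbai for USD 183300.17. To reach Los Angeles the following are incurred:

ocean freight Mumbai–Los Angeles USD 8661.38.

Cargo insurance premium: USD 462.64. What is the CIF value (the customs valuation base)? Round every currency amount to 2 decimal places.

CIF value: USD 192424.19

CIF = FOB price + freight + insurance
CIF = 183300.17 + 8661.38 + 462.64 = 192424.19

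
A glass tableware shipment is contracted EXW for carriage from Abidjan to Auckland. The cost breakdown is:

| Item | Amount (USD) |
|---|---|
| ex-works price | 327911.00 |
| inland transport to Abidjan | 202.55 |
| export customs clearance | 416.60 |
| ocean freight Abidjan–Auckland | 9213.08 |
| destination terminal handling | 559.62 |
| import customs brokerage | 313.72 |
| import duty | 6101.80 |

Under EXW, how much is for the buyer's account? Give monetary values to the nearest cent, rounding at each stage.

EXW: the seller makes goods available at their premises; the buyer bears all onward costs.
Seller's account: goods 327911.00 = 327911.00
Buyer's account: inland to port 202.55 + export clearance 416.60 + freight 9213.08 + destination terminal 559.62 + brokerage 313.72 + duty 6101.80 = 16807.37

Buyer's account: USD 16807.37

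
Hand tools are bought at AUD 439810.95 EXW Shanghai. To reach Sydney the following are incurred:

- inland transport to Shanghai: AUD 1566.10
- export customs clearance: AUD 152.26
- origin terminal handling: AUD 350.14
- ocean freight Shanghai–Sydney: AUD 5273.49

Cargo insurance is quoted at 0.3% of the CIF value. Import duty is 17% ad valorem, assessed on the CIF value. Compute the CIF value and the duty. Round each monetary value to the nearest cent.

Let C be the CIF value. C = EXW price + pre-shipment costs + freight + 0.3% × C
C − 0.3% × C = 439810.95 + 1566.10 + 152.26 + 350.14 + 5273.49
0.997 × C = 447152.94
C = 447152.94 / 0.997 = 448498.44
Insurance premium = 0.3% × 448498.44 = 1345.50
Import duty = 448498.44 × 17% = 76244.73

CIF value: AUD 448498.44; import duty: AUD 76244.73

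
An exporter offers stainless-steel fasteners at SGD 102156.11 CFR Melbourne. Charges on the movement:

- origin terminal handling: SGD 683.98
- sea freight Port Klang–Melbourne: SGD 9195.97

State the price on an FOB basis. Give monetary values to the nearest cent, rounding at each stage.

FOB price: SGD 92960.14

Not relevant to the conversion: origin terminal — on the seller under both CFR and FOB; already in the CFR price and stays in the FOB price.
From CFR to FOB, the seller no longer bears: freight.
FOB price = 102156.11 − 9195.97 = 92960.14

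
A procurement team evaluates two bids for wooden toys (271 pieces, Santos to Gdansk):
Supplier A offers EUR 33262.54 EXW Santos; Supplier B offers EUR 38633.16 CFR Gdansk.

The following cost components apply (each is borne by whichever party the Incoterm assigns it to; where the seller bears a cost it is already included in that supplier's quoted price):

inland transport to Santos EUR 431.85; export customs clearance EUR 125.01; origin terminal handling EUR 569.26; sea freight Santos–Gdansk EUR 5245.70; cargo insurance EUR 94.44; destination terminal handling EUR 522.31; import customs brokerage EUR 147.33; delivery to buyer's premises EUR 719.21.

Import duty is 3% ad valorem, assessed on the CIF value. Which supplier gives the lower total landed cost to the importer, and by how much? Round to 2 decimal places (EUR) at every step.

Supplier B is cheaper by EUR 1031.23

Supplier A (EXW):
CIF value = EXW price + inland to port + export clearance + origin terminal + freight + insurance = 33262.54 + 431.85 + 125.01 + 569.26 + 5245.70 + 94.44 = 39728.80
Import duty = 39728.80 × 3% = 1191.86
Buyer bears (A): 431.85 + 125.01 + 569.26 + 5245.70 + 94.44 + 522.31 + 147.33 + 719.21 = 7855.11
Landed cost (A) = invoice 33262.54 + 7855.11 + duty 1191.86 = 42309.51
Supplier B (CFR):
CIF value = CFR price + insurance = 38633.16 + 94.44 = 38727.60
Import duty = 38727.60 × 3% = 1161.83
Buyer bears (B): 94.44 + 522.31 + 147.33 + 719.21 = 1483.29
Landed cost (B) = invoice 38633.16 + 1483.29 + duty 1161.83 = 41278.28
Difference = |42309.51 − 41278.28| = 1031.23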